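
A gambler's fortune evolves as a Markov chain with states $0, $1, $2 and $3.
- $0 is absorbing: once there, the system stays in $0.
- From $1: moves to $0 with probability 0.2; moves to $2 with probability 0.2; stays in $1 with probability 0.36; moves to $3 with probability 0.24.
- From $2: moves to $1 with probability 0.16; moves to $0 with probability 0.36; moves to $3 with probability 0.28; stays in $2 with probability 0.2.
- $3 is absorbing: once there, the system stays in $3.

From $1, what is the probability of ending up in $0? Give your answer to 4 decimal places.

0.4833

Let h(s) be the probability of absorption at $0 starting from transient state s. Then h($0) = 1 and h($3) = 0. By first-step analysis:
h($1) = 0.2·1 + 0.36·h($1) + 0.2·h($2) + 0.24·0
h($2) = 0.36·1 + 0.16·h($1) + 0.2·h($2) + 0.28·0
Solving: h($1) = 0.4833, h($2) = 0.5467.
Starting from $1, the probability is 0.4833.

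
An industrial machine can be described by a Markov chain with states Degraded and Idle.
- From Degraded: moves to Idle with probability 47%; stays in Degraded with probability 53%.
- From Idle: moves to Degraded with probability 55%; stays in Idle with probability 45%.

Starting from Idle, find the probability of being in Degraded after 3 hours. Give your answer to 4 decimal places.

Propagate the distribution vector 3 hours from Idle.
After 0 hours: (0.0000, 1.0000)
After 1 hour: (0.5500, 0.4500)
After 2 hours: (0.5390, 0.4610)
After 3 hours: (0.5392, 0.4608)
P(in Degraded after 3 hours) = 0.5392

0.5392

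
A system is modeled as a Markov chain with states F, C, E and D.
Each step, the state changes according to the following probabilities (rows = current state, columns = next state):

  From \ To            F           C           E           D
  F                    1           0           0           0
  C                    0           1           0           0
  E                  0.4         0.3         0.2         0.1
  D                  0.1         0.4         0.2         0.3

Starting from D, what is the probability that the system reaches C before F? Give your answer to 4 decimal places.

0.7037

Let h(s) be the probability of absorption at C starting from transient state s. Then h(C) = 1 and h(F) = 0. By first-step analysis:
h(E) = 0.4·0 + 0.3·1 + 0.2·h(E) + 0.1·h(D)
h(D) = 0.1·0 + 0.4·1 + 0.2·h(E) + 0.3·h(D)
Solving: h(E) = 0.4630, h(D) = 0.7037.
Starting from D, the probability is 0.7037.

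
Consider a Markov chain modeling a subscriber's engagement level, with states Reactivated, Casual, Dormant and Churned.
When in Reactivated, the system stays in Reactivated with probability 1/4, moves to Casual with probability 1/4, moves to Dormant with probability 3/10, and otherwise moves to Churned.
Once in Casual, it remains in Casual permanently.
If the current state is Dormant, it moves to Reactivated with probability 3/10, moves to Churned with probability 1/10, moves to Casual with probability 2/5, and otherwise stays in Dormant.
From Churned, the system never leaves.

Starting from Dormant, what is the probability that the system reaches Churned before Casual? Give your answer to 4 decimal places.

Let h(s) be the probability of absorption at Churned starting from transient state s. Then h(Churned) = 1 and h(Casual) = 0. By first-step analysis:
h(Reactivated) = 0.25·h(Reactivated) + 0.25·0 + 0.3·h(Dormant) + 0.2·1
h(Dormant) = 0.3·h(Reactivated) + 0.4·0 + 0.2·h(Dormant) + 0.1·1
Solving: h(Reactivated) = 0.3725, h(Dormant) = 0.2647.
Starting from Dormant, the probability is 0.2647.

0.2647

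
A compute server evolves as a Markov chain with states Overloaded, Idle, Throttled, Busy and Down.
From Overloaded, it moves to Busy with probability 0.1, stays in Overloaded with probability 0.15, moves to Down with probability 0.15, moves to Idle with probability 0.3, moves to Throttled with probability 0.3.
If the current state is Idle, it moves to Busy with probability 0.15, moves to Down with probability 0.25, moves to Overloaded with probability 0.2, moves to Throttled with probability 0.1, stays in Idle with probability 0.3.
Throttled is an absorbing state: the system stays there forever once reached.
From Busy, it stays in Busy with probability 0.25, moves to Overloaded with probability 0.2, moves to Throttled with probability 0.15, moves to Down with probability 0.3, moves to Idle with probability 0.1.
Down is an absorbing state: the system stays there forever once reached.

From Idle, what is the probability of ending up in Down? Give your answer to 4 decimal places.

Let h(s) be the probability of absorption at Down starting from transient state s. Then h(Down) = 1 and h(Throttled) = 0. By first-step analysis:
h(Overloaded) = 0.15·h(Overloaded) + 0.3·h(Idle) + 0.3·0 + 0.1·h(Busy) + 0.15·1
h(Idle) = 0.2·h(Overloaded) + 0.3·h(Idle) + 0.1·0 + 0.15·h(Busy) + 0.25·1
h(Busy) = 0.2·h(Overloaded) + 0.1·h(Idle) + 0.15·0 + 0.25·h(Busy) + 0.3·1
Solving: h(Overloaded) = 0.4670, h(Idle) = 0.6207, h(Busy) = 0.6073.
Starting from Idle, the probability is 0.6207.

0.6207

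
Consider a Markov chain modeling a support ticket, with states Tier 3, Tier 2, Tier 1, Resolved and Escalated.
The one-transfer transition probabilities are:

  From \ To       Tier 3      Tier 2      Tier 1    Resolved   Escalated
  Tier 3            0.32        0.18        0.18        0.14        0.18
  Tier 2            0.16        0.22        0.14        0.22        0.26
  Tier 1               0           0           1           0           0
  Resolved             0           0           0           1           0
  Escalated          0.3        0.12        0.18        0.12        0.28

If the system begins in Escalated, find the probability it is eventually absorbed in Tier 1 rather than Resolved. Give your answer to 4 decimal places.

0.5524

Let h(s) be the probability of absorption at Tier 1 starting from transient state s. Then h(Tier 1) = 1 and h(Resolved) = 0. By first-step analysis:
h(Tier 3) = 0.32·h(Tier 3) + 0.18·h(Tier 2) + 0.18·1 + 0.14·0 + 0.18·h(Escalated)
h(Tier 2) = 0.16·h(Tier 3) + 0.22·h(Tier 2) + 0.14·1 + 0.22·0 + 0.26·h(Escalated)
h(Escalated) = 0.3·h(Tier 3) + 0.12·h(Tier 2) + 0.18·1 + 0.12·0 + 0.28·h(Escalated)
Solving: h(Tier 3) = 0.5363, h(Tier 2) = 0.4736, h(Escalated) = 0.5524.
Starting from Escalated, the probability is 0.5524.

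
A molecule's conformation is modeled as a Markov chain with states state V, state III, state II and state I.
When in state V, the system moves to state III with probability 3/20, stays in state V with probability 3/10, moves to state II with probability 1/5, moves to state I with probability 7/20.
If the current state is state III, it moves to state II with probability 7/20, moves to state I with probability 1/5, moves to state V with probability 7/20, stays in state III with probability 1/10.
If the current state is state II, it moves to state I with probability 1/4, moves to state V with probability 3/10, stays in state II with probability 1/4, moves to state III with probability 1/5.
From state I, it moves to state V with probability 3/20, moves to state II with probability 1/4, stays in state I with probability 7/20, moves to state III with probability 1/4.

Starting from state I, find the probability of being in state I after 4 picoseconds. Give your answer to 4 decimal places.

0.2970

Propagate the distribution vector 4 picoseconds from state I.
After 0 picoseconds: (0.0000, 0.0000, 0.0000, 1.0000)
After 1 picosecond: (0.1500, 0.2500, 0.2500, 0.3500)
After 2 picoseconds: (0.2600, 0.1850, 0.2675, 0.2875)
After 3 picoseconds: (0.2661, 0.1829, 0.2555, 0.2955)
After 4 picoseconds: (0.2648, 0.1832, 0.2550, 0.2970)
P(in state I after 4 picoseconds) = 0.2970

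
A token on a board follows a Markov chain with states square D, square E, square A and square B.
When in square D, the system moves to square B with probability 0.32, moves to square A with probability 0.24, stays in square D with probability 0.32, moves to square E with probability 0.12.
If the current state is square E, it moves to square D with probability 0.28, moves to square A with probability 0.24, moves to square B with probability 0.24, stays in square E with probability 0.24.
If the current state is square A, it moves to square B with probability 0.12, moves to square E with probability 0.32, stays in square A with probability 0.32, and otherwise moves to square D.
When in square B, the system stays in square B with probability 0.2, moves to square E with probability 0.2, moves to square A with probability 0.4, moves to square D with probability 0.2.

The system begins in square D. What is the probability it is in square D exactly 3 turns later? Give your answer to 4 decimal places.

0.2600

Propagate the distribution vector 3 turns from square D.
After 0 turns: (1.0000, 0.0000, 0.0000, 0.0000)
After 1 turn: (0.3200, 0.1200, 0.2400, 0.3200)
After 2 turns: (0.2576, 0.2080, 0.3104, 0.2240)
After 3 turns: (0.2600, 0.2250, 0.3007, 0.2144)
P(in square D after 3 turns) = 0.2600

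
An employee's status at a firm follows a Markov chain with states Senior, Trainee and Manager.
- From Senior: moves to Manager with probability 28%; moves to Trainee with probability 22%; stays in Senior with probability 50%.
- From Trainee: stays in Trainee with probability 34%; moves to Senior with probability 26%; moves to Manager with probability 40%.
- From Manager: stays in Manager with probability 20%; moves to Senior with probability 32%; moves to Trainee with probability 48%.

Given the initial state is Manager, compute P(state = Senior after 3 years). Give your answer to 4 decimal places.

Propagate the distribution vector 3 years from Manager.
After 0 years: (0.0000, 0.0000, 1.0000)
After 1 year: (0.3200, 0.4800, 0.2000)
After 2 years: (0.3488, 0.3296, 0.3216)
After 3 years: (0.3630, 0.3432, 0.2938)
P(in Senior after 3 years) = 0.3630

0.3630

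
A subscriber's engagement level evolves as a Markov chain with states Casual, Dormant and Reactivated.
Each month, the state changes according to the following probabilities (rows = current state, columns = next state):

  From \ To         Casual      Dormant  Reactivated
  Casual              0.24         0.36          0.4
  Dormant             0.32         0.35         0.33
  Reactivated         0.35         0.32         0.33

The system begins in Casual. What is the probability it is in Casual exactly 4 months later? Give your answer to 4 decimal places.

Propagate the distribution vector 4 months from Casual.
After 0 months: (1.0000, 0.0000, 0.0000)
After 1 month: (0.2400, 0.3600, 0.4000)
After 2 months: (0.3128, 0.3404, 0.3468)
After 3 months: (0.3054, 0.3427, 0.3519)
After 4 months: (0.3061, 0.3425, 0.3514)
P(in Casual after 4 months) = 0.3061

0.3061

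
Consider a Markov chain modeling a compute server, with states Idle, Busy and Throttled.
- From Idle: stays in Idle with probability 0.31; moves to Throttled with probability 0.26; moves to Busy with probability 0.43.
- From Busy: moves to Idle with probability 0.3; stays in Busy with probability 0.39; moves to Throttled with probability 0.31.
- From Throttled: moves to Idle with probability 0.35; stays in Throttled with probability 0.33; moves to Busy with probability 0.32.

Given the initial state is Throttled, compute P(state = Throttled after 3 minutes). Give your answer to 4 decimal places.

Propagate the distribution vector 3 minutes from Throttled.
After 0 minutes: (0.0000, 0.0000, 1.0000)
After 1 minute: (0.3500, 0.3200, 0.3300)
After 2 minutes: (0.3200, 0.3809, 0.2991)
After 3 minutes: (0.3182, 0.3819, 0.3000)
P(in Throttled after 3 minutes) = 0.3000

0.3000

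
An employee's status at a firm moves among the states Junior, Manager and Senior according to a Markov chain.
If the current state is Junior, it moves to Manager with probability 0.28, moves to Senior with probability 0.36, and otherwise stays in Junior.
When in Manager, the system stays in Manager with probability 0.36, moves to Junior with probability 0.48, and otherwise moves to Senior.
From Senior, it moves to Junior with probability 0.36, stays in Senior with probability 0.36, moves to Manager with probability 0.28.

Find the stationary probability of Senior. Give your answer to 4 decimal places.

Let the stationary distribution be π with π = πP and π_1 + π_2 + π_3 = 1.
π_1 = 0.36·π_1 + 0.48·π_2 + 0.36·π_3
π_2 = 0.28·π_1 + 0.36·π_2 + 0.28·π_3
Solving with the normalization constraint gives π = (0.3965, 0.3043, 0.2991).
So the stationary probability of Senior is 0.2991.

0.2991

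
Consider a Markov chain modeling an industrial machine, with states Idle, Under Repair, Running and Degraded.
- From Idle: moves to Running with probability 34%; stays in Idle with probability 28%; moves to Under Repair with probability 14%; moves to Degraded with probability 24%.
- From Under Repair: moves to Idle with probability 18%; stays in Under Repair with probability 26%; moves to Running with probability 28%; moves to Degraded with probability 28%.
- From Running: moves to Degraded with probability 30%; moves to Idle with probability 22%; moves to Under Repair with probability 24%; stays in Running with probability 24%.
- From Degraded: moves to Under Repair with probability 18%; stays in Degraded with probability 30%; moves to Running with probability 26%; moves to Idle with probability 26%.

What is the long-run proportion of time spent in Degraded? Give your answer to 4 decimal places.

0.2817

Let the stationary distribution be π with π = πP and π_1 + π_2 + π_3 + π_4 = 1.
π_1 = 0.28·π_1 + 0.18·π_2 + 0.22·π_3 + 0.26·π_4
π_2 = 0.14·π_1 + 0.26·π_2 + 0.24·π_3 + 0.18·π_4
π_3 = 0.34·π_1 + 0.28·π_2 + 0.24·π_3 + 0.26·π_4
Solving with the normalization constraint gives π = (0.2374, 0.2034, 0.2775, 0.2817).
So the stationary probability of Degraded is 0.2817.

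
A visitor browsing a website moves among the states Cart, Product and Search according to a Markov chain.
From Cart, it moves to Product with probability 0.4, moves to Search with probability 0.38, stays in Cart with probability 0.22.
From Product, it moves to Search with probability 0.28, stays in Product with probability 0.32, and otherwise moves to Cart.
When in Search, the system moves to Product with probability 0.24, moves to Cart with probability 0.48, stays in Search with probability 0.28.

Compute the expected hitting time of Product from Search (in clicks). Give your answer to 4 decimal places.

3.3228

Let t(s) be the expected number of clicks to first reach Product from state s, with t(Product) = 0. Conditioning on the first click:
t(Cart) = 1 + 0.22·t(Cart) + 0.38·t(Search)
t(Search) = 1 + 0.48·t(Cart) + 0.28·t(Search)
Solving: t(Cart) = 2.9008, t(Search) = 3.3228.
Expected clicks from Search to Product: 3.3228.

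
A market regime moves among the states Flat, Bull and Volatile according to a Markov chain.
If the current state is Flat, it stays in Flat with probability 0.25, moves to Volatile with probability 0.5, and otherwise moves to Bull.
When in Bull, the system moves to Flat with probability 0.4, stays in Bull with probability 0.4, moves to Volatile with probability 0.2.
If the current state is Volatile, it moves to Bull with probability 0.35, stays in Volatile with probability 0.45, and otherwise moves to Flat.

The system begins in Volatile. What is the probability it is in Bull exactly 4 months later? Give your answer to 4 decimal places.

0.3386

Propagate the distribution vector 4 months from Volatile.
After 0 months: (0.0000, 0.0000, 1.0000)
After 1 month: (0.2000, 0.3500, 0.4500)
After 2 months: (0.2800, 0.3475, 0.3725)
After 3 months: (0.2835, 0.3394, 0.3771)
After 4 months: (0.2821, 0.3386, 0.3793)
P(in Bull after 4 months) = 0.3386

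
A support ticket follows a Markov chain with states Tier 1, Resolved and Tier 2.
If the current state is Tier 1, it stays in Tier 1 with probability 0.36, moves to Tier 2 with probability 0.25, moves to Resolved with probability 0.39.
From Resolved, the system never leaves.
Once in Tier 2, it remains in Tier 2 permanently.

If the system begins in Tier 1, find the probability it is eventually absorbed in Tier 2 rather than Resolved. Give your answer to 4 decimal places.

Let h(s) be the probability of absorption at Tier 2 starting from transient state s. Then h(Tier 2) = 1 and h(Resolved) = 0. By first-step analysis:
h(Tier 1) = 0.36·h(Tier 1) + 0.39·0 + 0.25·1
Solving: h(Tier 1) = 0.3906.
Starting from Tier 1, the probability is 0.3906.

0.3906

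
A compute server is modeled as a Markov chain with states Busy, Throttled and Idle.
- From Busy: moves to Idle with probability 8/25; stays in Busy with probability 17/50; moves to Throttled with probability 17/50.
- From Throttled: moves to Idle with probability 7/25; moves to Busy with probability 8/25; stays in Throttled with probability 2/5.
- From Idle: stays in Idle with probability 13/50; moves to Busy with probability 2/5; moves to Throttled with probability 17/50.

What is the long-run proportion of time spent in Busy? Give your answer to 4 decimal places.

0.3501

Let the stationary distribution be π with π = πP and π_1 + π_2 + π_3 = 1.
π_1 = 0.34·π_1 + 0.32·π_2 + 0.4·π_3
π_2 = 0.34·π_1 + 0.4·π_2 + 0.34·π_3
Solving with the normalization constraint gives π = (0.3501, 0.3617, 0.2882).
So the stationary probability of Busy is 0.3501.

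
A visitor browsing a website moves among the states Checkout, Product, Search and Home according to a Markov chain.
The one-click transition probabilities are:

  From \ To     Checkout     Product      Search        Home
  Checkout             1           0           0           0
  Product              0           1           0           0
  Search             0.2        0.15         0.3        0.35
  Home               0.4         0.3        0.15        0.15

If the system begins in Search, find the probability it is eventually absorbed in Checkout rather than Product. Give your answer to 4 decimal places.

0.5714

Let h(s) be the probability of absorption at Checkout starting from transient state s. Then h(Checkout) = 1 and h(Product) = 0. By first-step analysis:
h(Search) = 0.2·1 + 0.15·0 + 0.3·h(Search) + 0.35·h(Home)
h(Home) = 0.4·1 + 0.3·0 + 0.15·h(Search) + 0.15·h(Home)
Solving: h(Search) = 0.5714, h(Home) = 0.5714.
Starting from Search, the probability is 0.5714.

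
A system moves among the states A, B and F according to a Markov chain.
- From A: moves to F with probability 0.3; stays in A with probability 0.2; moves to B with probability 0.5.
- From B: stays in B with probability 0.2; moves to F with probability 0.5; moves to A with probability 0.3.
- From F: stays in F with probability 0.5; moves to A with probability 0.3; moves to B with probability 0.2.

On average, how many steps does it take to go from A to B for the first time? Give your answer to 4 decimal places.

2.5806

Let t(s) be the expected number of steps to first reach B from state s, with t(B) = 0. Conditioning on the first step:
t(A) = 1 + 0.2·t(A) + 0.3·t(F)
t(F) = 1 + 0.3·t(A) + 0.5·t(F)
Solving: t(A) = 2.5806, t(F) = 3.5484.
Expected steps from A to B: 2.5806.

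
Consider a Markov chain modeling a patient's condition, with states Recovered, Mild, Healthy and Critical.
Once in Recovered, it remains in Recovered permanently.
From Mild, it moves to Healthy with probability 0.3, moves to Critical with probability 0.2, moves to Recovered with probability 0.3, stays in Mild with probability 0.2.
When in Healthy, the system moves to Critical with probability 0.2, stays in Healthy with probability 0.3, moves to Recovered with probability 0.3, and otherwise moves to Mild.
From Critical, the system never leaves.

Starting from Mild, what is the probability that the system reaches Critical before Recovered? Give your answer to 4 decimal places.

0.4000

Let h(s) be the probability of absorption at Critical starting from transient state s. Then h(Critical) = 1 and h(Recovered) = 0. By first-step analysis:
h(Mild) = 0.3·0 + 0.2·h(Mild) + 0.3·h(Healthy) + 0.2·1
h(Healthy) = 0.3·0 + 0.2·h(Mild) + 0.3·h(Healthy) + 0.2·1
Solving: h(Mild) = 0.4000, h(Healthy) = 0.4000.
Starting from Mild, the probability is 0.4000.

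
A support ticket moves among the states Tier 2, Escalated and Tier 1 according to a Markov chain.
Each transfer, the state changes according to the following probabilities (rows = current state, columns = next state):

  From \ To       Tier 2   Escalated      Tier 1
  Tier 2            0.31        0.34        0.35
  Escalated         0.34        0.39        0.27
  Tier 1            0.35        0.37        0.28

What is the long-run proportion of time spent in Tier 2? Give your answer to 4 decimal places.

Let the stationary distribution be π with π = πP and π_1 + π_2 + π_3 = 1.
π_1 = 0.31·π_1 + 0.34·π_2 + 0.35·π_3
π_2 = 0.34·π_1 + 0.39·π_2 + 0.37·π_3
Solving with the normalization constraint gives π = (0.3330, 0.3674, 0.2996).
So the stationary probability of Tier 2 is 0.3330.

0.3330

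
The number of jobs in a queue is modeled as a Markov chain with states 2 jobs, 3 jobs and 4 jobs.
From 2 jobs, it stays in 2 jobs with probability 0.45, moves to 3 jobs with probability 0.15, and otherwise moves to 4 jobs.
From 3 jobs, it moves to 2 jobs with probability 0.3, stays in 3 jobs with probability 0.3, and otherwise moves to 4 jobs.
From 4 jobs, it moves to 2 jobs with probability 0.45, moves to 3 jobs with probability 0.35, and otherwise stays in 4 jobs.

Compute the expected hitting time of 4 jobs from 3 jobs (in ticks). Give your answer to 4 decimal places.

2.5000

Let t(s) be the expected number of ticks to first reach 4 jobs from state s, with t(4 jobs) = 0. Conditioning on the first tick:
t(2 jobs) = 1 + 0.45·t(2 jobs) + 0.15·t(3 jobs)
t(3 jobs) = 1 + 0.3·t(2 jobs) + 0.3·t(3 jobs)
Solving: t(2 jobs) = 2.5000, t(3 jobs) = 2.5000.
Expected ticks from 3 jobs to 4 jobs: 2.5000.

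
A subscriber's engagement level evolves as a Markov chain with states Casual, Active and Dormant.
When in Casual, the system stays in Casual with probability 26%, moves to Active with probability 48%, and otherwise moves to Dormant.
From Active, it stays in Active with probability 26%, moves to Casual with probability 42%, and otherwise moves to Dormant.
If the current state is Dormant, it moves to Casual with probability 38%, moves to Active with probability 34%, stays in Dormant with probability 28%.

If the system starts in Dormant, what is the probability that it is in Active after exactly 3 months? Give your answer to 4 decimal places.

Propagate the distribution vector 3 months from Dormant.
After 0 months: (0.0000, 0.0000, 1.0000)
After 1 month: (0.3800, 0.3400, 0.2800)
After 2 months: (0.3480, 0.3660, 0.2860)
After 3 months: (0.3529, 0.3594, 0.2877)
P(in Active after 3 months) = 0.3594

0.3594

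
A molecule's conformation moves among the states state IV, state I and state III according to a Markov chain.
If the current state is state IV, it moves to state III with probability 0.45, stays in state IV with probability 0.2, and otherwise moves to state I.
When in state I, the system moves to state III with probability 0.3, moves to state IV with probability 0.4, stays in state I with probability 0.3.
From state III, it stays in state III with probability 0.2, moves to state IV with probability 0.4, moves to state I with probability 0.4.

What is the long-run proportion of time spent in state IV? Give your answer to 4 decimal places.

Let the stationary distribution be π with π = πP and π_1 + π_2 + π_3 = 1.
π_1 = 0.2·π_1 + 0.4·π_2 + 0.4·π_3
π_2 = 0.35·π_1 + 0.3·π_2 + 0.4·π_3
Solving with the normalization constraint gives π = (0.3333, 0.3485, 0.3182).
So the stationary probability of state IV is 0.3333.

0.3333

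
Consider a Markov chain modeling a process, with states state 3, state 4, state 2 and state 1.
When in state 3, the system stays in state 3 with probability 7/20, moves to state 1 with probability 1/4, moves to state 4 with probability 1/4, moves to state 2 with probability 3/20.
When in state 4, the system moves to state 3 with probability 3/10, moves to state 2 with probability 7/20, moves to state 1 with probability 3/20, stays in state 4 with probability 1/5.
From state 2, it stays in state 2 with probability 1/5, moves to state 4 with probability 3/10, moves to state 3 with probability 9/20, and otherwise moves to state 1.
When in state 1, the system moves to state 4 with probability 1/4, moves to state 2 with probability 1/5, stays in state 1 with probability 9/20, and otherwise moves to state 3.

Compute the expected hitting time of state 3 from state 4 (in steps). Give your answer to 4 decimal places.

Let t(s) be the expected number of steps to first reach state 3 from state s, with t(state 3) = 0. Conditioning on the first step:
t(state 4) = 1 + 0.2·t(state 4) + 0.35·t(state 2) + 0.15·t(state 1)
t(state 2) = 1 + 0.3·t(state 4) + 0.2·t(state 2) + 0.05·t(state 1)
t(state 1) = 1 + 0.25·t(state 4) + 0.2·t(state 2) + 0.45·t(state 1)
Solving: t(state 4) = 3.2527, t(state 2) = 2.7380, t(state 1) = 4.2923.
Expected steps from state 4 to state 3: 3.2527.

3.2527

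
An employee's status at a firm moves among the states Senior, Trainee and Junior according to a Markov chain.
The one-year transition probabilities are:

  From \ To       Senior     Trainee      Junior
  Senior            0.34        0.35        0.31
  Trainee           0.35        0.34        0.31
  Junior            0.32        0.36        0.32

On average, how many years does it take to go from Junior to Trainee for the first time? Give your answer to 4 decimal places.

Let t(s) be the expected number of years to first reach Trainee from state s, with t(Trainee) = 0. Conditioning on the first year:
t(Senior) = 1 + 0.34·t(Senior) + 0.31·t(Junior)
t(Junior) = 1 + 0.32·t(Senior) + 0.32·t(Junior)
Solving: t(Senior) = 2.8318, t(Junior) = 2.8032.
Expected years from Junior to Trainee: 2.8032.

2.8032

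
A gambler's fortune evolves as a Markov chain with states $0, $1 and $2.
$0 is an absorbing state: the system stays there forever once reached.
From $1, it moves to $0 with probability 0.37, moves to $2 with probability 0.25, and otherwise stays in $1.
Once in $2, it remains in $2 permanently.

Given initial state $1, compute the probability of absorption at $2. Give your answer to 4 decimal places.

Let h(s) be the probability of absorption at $2 starting from transient state s. Then h($2) = 1 and h($0) = 0. By first-step analysis:
h($1) = 0.37·0 + 0.38·h($1) + 0.25·1
Solving: h($1) = 0.4032.
Starting from $1, the probability is 0.4032.

0.4032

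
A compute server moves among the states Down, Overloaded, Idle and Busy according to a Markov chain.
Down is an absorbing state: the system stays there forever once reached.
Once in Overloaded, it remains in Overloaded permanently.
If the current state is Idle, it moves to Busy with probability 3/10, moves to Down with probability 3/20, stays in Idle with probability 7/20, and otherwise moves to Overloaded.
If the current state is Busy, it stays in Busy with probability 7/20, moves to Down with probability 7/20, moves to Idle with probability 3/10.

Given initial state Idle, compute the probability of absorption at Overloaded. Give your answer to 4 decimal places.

Let h(s) be the probability of absorption at Overloaded starting from transient state s. Then h(Overloaded) = 1 and h(Down) = 0. By first-step analysis:
h(Idle) = 0.15·0 + 0.2·1 + 0.35·h(Idle) + 0.3·h(Busy)
h(Busy) = 0.35·0 + 0.3·h(Idle) + 0.35·h(Busy)
Solving: h(Idle) = 0.3910, h(Busy) = 0.1805.
Starting from Idle, the probability is 0.3910.

0.3910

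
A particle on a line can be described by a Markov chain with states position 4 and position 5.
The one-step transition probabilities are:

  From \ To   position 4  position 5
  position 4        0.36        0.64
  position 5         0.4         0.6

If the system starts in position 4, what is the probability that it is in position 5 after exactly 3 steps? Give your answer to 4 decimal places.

Propagate the distribution vector 3 steps from position 4.
After 0 steps: (1.0000, 0.0000)
After 1 step: (0.3600, 0.6400)
After 2 steps: (0.3856, 0.6144)
After 3 steps: (0.3846, 0.6154)
P(in position 5 after 3 steps) = 0.6154

0.6154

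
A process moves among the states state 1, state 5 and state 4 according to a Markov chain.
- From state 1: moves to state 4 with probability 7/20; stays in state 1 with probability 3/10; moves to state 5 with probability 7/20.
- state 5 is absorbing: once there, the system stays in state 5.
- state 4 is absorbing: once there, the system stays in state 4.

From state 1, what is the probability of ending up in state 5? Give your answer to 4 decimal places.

Let h(s) be the probability of absorption at state 5 starting from transient state s. Then h(state 5) = 1 and h(state 4) = 0. By first-step analysis:
h(state 1) = 0.3·h(state 1) + 0.35·1 + 0.35·0
Solving: h(state 1) = 0.5000.
Starting from state 1, the probability is 0.5000.

0.5000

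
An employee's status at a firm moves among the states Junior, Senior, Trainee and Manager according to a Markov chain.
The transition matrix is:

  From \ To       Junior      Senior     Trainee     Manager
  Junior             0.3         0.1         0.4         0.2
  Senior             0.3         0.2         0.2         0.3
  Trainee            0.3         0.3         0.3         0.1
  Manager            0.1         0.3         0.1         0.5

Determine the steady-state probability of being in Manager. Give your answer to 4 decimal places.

Let the stationary distribution be π with π = πP and π_1 + π_2 + π_3 + π_4 = 1.
π_1 = 0.3·π_1 + 0.3·π_2 + 0.3·π_3 + 0.1·π_4
π_2 = 0.1·π_1 + 0.2·π_2 + 0.3·π_3 + 0.3·π_4
π_3 = 0.4·π_1 + 0.2·π_2 + 0.3·π_3 + 0.1·π_4
Solving with the normalization constraint gives π = (0.2433, 0.2285, 0.2448, 0.2834).
So the stationary probability of Manager is 0.2834.

0.2834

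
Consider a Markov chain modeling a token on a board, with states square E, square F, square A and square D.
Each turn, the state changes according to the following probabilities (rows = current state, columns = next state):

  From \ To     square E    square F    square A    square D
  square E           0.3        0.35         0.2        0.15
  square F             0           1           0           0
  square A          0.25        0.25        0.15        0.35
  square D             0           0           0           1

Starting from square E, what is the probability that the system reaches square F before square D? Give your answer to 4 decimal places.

0.6376

Let h(s) be the probability of absorption at square F starting from transient state s. Then h(square F) = 1 and h(square D) = 0. By first-step analysis:
h(square E) = 0.3·h(square E) + 0.35·1 + 0.2·h(square A) + 0.15·0
h(square A) = 0.25·h(square E) + 0.25·1 + 0.15·h(square A) + 0.35·0
Solving: h(square E) = 0.6376, h(square A) = 0.4817.
Starting from square E, the probability is 0.6376.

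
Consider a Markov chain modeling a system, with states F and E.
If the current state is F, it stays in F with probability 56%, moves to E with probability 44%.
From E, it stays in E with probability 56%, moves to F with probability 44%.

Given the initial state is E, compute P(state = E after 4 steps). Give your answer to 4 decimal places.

0.5001

Propagate the distribution vector 4 steps from E.
After 0 steps: (0.0000, 1.0000)
After 1 step: (0.4400, 0.5600)
After 2 steps: (0.4928, 0.5072)
After 3 steps: (0.4991, 0.5009)
After 4 steps: (0.4999, 0.5001)
P(in E after 4 steps) = 0.5001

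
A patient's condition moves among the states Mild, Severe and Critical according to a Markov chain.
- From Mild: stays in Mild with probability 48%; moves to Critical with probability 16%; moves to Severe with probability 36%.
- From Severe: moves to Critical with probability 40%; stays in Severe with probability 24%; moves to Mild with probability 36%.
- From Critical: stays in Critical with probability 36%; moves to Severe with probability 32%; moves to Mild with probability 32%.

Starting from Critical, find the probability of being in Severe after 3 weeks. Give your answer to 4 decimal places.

0.3108

Propagate the distribution vector 3 weeks from Critical.
After 0 weeks: (0.0000, 0.0000, 1.0000)
After 1 week: (0.3200, 0.3200, 0.3600)
After 2 weeks: (0.3840, 0.3072, 0.3088)
After 3 weeks: (0.3937, 0.3108, 0.2955)
P(in Severe after 3 weeks) = 0.3108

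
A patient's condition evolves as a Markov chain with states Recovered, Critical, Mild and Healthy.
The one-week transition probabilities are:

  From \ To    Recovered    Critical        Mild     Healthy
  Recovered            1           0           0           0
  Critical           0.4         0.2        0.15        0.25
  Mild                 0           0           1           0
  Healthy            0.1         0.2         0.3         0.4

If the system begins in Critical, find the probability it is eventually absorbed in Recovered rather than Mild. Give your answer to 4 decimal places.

0.6163

Let h(s) be the probability of absorption at Recovered starting from transient state s. Then h(Recovered) = 1 and h(Mild) = 0. By first-step analysis:
h(Critical) = 0.4·1 + 0.2·h(Critical) + 0.15·0 + 0.25·h(Healthy)
h(Healthy) = 0.1·1 + 0.2·h(Critical) + 0.3·0 + 0.4·h(Healthy)
Solving: h(Critical) = 0.6163, h(Healthy) = 0.3721.
Starting from Critical, the probability is 0.6163.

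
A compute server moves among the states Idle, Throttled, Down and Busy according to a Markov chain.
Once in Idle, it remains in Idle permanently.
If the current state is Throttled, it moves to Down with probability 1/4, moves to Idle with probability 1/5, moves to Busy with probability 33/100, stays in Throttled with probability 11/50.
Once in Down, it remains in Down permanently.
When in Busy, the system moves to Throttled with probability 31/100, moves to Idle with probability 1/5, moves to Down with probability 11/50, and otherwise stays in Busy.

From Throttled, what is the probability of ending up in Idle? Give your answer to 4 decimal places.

0.4539

Let h(s) be the probability of absorption at Idle starting from transient state s. Then h(Idle) = 1 and h(Down) = 0. By first-step analysis:
h(Throttled) = 0.2·1 + 0.22·h(Throttled) + 0.25·0 + 0.33·h(Busy)
h(Busy) = 0.2·1 + 0.31·h(Throttled) + 0.22·0 + 0.27·h(Busy)
Solving: h(Throttled) = 0.4539, h(Busy) = 0.4667.
Starting from Throttled, the probability is 0.4539.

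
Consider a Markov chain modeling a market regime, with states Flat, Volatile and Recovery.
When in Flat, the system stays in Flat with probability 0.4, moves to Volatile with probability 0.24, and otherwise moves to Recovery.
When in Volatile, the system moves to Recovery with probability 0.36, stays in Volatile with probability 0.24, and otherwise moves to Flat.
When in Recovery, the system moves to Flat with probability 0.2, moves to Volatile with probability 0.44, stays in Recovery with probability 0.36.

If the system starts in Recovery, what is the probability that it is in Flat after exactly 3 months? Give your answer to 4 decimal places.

Propagate the distribution vector 3 months from Recovery.
After 0 months: (0.0000, 0.0000, 1.0000)
After 1 month: (0.2000, 0.4400, 0.3600)
After 2 months: (0.3280, 0.3120, 0.3600)
After 3 months: (0.3280, 0.3120, 0.3600)
P(in Flat after 3 months) = 0.3280

0.3280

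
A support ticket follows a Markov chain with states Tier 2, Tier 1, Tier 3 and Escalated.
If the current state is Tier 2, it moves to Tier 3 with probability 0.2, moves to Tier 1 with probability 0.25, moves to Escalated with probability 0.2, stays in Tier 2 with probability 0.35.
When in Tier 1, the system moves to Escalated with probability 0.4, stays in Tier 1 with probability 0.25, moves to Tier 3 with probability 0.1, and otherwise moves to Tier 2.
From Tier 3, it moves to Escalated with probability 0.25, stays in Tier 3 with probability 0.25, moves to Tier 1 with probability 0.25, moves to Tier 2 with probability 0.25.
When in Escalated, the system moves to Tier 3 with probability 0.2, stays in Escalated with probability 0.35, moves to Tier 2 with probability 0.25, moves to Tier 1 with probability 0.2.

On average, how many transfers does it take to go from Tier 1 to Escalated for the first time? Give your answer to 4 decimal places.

Let t(s) be the expected number of transfers to first reach Escalated from state s, with t(Escalated) = 0. Conditioning on the first transfer:
t(Tier 2) = 1 + 0.35·t(Tier 2) + 0.25·t(Tier 1) + 0.2·t(Tier 3)
t(Tier 1) = 1 + 0.25·t(Tier 2) + 0.25·t(Tier 1) + 0.1·t(Tier 3)
t(Tier 3) = 1 + 0.25·t(Tier 2) + 0.25·t(Tier 1) + 0.25·t(Tier 3)
Solving: t(Tier 2) = 3.8579, t(Tier 1) = 3.1066, t(Tier 3) = 3.6548.
Expected transfers from Tier 1 to Escalated: 3.1066.

3.1066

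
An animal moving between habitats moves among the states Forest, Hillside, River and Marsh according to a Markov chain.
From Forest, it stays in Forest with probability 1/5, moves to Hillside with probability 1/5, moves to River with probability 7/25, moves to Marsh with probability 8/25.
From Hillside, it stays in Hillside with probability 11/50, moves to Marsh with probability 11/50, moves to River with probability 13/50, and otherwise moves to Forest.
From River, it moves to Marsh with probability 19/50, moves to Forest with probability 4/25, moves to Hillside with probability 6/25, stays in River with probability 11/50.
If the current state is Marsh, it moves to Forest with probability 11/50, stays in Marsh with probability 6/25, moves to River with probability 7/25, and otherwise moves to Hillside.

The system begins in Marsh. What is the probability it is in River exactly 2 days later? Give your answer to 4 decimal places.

Propagate the distribution vector 2 days from Marsh.
After 0 days: (0.0000, 0.0000, 0.0000, 1.0000)
After 1 day: (0.2200, 0.2600, 0.2800, 0.2400)
After 2 days: (0.2196, 0.2308, 0.2580, 0.2916)
P(in River after 2 days) = 0.2580

0.2580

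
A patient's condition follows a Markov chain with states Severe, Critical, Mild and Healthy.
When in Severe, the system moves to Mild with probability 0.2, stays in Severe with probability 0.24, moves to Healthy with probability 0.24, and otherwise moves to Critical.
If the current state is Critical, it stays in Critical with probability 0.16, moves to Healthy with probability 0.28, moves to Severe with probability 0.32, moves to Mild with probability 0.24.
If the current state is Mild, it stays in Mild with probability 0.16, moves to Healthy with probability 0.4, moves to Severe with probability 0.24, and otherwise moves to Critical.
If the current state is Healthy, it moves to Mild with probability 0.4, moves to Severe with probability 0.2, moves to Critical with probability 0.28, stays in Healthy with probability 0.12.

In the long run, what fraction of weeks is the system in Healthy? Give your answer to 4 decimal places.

0.2588

Let the stationary distribution be π with π = πP and π_1 + π_2 + π_3 + π_4 = 1.
π_1 = 0.24·π_1 + 0.32·π_2 + 0.24·π_3 + 0.2·π_4
π_2 = 0.32·π_1 + 0.16·π_2 + 0.2·π_3 + 0.28·π_4
π_3 = 0.2·π_1 + 0.24·π_2 + 0.16·π_3 + 0.4·π_4
Solving with the normalization constraint gives π = (0.2489, 0.2409, 0.2513, 0.2588).
So the stationary probability of Healthy is 0.2588.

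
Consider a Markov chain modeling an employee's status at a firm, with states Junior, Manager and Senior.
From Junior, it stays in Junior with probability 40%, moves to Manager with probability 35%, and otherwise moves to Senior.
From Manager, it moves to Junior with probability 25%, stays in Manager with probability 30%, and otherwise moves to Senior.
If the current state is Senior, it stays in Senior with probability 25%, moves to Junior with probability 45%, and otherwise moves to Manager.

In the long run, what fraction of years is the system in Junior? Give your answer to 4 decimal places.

Let the stationary distribution be π with π = πP and π_1 + π_2 + π_3 = 1.
π_1 = 0.4·π_1 + 0.25·π_2 + 0.45·π_3
π_2 = 0.35·π_1 + 0.3·π_2 + 0.3·π_3
Solving with the normalization constraint gives π = (0.3679, 0.3184, 0.3137).
So the stationary probability of Junior is 0.3679.

0.3679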